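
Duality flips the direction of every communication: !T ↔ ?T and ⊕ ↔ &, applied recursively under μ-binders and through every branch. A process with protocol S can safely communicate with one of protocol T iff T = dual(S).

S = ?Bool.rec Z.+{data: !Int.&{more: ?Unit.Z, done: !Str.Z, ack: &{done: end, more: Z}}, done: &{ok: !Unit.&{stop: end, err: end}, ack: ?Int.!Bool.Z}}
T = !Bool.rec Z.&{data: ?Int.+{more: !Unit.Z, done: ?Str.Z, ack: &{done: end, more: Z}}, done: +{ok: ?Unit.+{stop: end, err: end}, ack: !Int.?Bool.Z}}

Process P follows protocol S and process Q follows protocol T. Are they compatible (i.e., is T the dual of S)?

?Bool | !Bool  ok
  rec Z | rec Z  ok (μ self-dual)
    +{data,done} | &{data,done}  ok labels match
      [data]
        !Int | ?Int  ok
          &{more,done,ack} | +{more,done,ack}  ok labels match
            [more]
              ?Unit | !Unit  ok
                Z | Z  ok
            [done]
              !Str | ?Str  ok
                Z | Z  ok
            [ack]
              &{done,more} | &{done,more}  ✗ choice polarity not flipped — not dual

NO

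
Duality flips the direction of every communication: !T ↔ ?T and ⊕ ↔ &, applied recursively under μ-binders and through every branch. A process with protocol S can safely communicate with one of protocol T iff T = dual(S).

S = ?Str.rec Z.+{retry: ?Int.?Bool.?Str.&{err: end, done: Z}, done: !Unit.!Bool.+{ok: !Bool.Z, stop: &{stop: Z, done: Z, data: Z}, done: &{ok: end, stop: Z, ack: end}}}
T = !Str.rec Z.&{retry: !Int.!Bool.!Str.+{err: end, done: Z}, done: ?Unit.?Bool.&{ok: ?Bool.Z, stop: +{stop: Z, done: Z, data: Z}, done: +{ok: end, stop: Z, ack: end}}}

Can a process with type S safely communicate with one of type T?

?Str vs !Str  ok
  rec Z vs rec Z  ok (binder kept)
    +{retry,done} vs &{retry,done}  ok labels match
      case retry:
        ?Int vs !Int  ok
          ?Bool vs !Bool  ok
            ?Str vs !Str  ok
              &{err,done} vs +{err,done}  ok labels match
                case err:
                  end vs end  ok
                case done:
                  Z vs Z  ok
      case done:
        !Unit vs ?Unit  ok
          !Bool vs ?Bool  ok
            +{ok,stop,done} vs &{ok,stop,done}  ok labels match
              case ok:
                !Bool vs ?Bool  ok
                  Z vs Z  ok
              case stop:
                &{stop,done,data} vs +{stop,done,data}  ok labels match
                  case stop:
                    Z vs Z  ok
                  case done:
                    Z vs Z  ok
                  case data:
                    Z vs Z  ok
              case done:
                &{ok,stop,ack} vs +{ok,stop,ack}  ok labels match
                  case ok:
                    end vs end  ok
                  case stop:
                    Z vs Z  ok
                  case ack:
                    end vs end  ok

YES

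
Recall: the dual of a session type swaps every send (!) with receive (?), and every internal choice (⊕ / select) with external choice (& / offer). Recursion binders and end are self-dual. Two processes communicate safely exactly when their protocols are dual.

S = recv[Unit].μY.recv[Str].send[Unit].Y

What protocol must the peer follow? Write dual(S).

send[Unit].μY.send[Str].recv[Unit].Y

recv[Unit] ↦ send[Unit]
  μY ↦ μY  (μ self-dual)
    recv[Str] ↦ send[Str]
      send[Unit] ↦ recv[Unit]
        Y self-dual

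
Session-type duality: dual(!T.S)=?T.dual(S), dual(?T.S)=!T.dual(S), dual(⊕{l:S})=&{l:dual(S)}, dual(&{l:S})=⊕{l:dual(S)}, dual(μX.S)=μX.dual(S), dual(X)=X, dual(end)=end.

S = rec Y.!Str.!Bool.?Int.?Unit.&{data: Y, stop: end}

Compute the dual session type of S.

rec Y = rec Y  (μ self-dual)
  !Str = ?Str
    !Bool = ?Bool
      ?Int = !Int
        ?Unit = !Unit
          &{data,stop} = +{data,stop}  (&→⊕)
            case data:
              Y self-dual
            case stop:
              end self-dual

rec Y.?Str.?Bool.!Int.!Unit.+{data: Y, stop: end}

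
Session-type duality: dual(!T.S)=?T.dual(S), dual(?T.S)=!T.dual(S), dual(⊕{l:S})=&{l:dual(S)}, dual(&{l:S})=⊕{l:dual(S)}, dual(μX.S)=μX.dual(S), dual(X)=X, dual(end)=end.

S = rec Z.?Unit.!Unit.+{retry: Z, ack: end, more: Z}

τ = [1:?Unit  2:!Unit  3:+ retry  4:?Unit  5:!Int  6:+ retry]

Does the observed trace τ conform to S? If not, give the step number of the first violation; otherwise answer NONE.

[1] ?Unit  ✓  state: !Unit.+{retry: rec Z.…, ack: end, more: rec Z.…}
[2] !Unit  ✓  state: +{retry: rec Z.…, ack: end, more: rec Z.…}
[3] + retry  ✓  state: rec Z.…
[4] ?Unit  ✓  state: !Unit.+{retry: rec Z.…, ack: end, more: rec Z.…}
[5] got !Int, protocol expects !Unit  ✗

5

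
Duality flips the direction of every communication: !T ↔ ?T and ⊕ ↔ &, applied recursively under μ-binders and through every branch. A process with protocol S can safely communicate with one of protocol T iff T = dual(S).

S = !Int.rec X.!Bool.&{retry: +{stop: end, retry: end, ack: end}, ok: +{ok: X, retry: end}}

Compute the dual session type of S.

?Int.rec X.?Bool.+{retry: &{stop: end, retry: end, ack: end}, ok: &{ok: X, retry: end}}

!Int = ?Int
  rec X = rec X  (binder kept)
    !Bool = ?Bool
      &{retry,ok} = +{retry,ok}  (offer→select)
        • retry:
          +{stop,retry,ack} = &{stop,retry,ack}  (internal→external)
            • stop:
              end ↦ end
            • retry:
              end ↦ end
            • ack:
              end ↦ end
        • ok:
          +{ok,retry} = &{ok,retry}  (internal→external)
            • ok:
              X ↦ X
            • retry:
              end ↦ end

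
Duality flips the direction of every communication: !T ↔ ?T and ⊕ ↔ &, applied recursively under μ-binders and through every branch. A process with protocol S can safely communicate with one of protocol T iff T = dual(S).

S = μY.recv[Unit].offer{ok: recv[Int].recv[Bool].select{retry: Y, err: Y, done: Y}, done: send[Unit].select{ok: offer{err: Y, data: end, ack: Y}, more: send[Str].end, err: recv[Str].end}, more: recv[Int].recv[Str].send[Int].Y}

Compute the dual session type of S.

μY = μY  (μ self-dual)
  recv[Unit] = send[Unit]
    offer{ok,done,more} = select{ok,done,more}  (&→⊕)
      case ok:
        recv[Int] = send[Int]
          recv[Bool] = send[Bool]
            select{retry,err,done} = offer{retry,err,done}  (⊕→&)
              case retry:
                Y ↦ Y
              case err:
                Y ↦ Y
              case done:
                Y ↦ Y
      case done:
        send[Unit] = recv[Unit]
          select{ok,more,err} = offer{ok,more,err}  (⊕→&)
            case ok:
              offer{err,data,ack} = select{err,data,ack}  (&→⊕)
                case err:
                  Y ↦ Y
                case data:
                  end ↦ end
                case ack:
                  Y ↦ Y
            case more:
              send[Str] = recv[Str]
                end ↦ end
            case err:
              recv[Str] = send[Str]
                end ↦ end
      case more:
        recv[Int] = send[Int]
          recv[Str] = send[Str]
            send[Int] = recv[Int]
              Y ↦ Y

μY.send[Unit].select{ok: send[Int].send[Bool].offer{retry: Y, err: Y, done: Y}, done: recv[Unit].offer{ok: select{err: Y, data: end, ack: Y}, more: recv[Str].end, err: send[Str].end}, more: send[Int].send[Str].recv[Int].Y}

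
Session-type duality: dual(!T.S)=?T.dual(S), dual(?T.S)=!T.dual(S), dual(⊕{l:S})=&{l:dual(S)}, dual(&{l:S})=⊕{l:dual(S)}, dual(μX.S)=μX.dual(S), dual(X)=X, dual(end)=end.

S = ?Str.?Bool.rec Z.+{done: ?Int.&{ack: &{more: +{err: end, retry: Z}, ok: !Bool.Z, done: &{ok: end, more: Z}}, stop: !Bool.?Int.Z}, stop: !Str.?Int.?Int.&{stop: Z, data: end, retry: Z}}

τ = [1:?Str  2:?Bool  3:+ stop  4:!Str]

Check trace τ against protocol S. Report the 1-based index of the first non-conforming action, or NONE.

[1] ?Str  match  state: ?Bool.rec Z.…
[2] ?Bool  match  state: rec Z.…
[3] + stop  match  state: !Str.?Int.?Int.&{stop: rec Z.…, data: end, retry: rec Z.…}
[4] !Str  match  state: ?Int.?Int.&{stop: rec Z.…, data: end, retry: rec Z.…}
trace exhausted — no violation

NONE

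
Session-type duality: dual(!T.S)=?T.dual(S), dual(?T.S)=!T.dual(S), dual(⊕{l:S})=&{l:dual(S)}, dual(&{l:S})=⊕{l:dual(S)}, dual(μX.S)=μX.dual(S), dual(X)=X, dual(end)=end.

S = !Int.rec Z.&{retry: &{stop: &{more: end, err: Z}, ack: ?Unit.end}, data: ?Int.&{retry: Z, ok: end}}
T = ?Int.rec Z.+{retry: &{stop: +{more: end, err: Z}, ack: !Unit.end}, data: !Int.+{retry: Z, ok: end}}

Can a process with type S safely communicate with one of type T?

NO

!Int | ?Int  match
  rec Z | rec Z  match (μ self-dual)
    &{retry,data} | +{retry,data}  match same labels
      case retry:
        &{stop,ack} | &{stop,ack}  ✗ choice polarity not flipped — not dual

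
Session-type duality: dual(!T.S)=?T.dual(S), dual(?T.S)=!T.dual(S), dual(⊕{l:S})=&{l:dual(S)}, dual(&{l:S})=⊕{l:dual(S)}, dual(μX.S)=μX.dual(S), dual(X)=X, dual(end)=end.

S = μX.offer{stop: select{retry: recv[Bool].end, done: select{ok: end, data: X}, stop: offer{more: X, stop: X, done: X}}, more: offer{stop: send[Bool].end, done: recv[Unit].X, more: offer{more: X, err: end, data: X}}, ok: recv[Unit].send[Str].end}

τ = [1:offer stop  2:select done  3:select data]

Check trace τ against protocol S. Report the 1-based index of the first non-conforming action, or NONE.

NONE

[1] offer stop  ✓  cont: select{retry: recv[Bool].end, done: select{ok: end, data: μX.…}, stop: offer{more: μX.…, stop: μX.…, done: μX.…}}
[2] select done  ✓  cont: select{ok: end, data: μX.…}
[3] select data  ✓  cont: μX.…
τ conforms to S (length 3)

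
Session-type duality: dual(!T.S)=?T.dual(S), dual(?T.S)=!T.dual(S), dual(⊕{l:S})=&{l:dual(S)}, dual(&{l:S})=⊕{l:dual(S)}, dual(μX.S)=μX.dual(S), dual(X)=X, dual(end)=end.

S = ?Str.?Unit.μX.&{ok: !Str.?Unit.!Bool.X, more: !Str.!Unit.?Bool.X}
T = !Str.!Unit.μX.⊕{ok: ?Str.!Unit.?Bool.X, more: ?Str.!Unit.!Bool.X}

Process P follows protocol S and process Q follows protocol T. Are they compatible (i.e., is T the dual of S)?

?Str ‖ !Str  match
  ?Unit ‖ !Unit  match
    μX ‖ μX  match (rec unchanged)
      &{ok,more} ‖ ⊕{ok,more}  match labels match
        [ok]
          !Str ‖ ?Str  match
            ?Unit ‖ !Unit  match
              !Bool ‖ ?Bool  match
                X ‖ X  match
        [more]
          !Str ‖ ?Str  match
            !Unit ‖ !Unit  ✗ same direction on both sides — not dual

NO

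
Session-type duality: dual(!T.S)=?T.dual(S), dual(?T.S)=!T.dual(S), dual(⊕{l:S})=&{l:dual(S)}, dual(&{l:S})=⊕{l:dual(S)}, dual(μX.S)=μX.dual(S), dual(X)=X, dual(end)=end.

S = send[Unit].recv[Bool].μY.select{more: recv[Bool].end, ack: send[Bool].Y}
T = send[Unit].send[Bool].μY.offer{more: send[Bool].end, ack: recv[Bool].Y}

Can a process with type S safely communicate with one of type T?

NO

send[Unit] vs send[Unit]  ✗ same direction on both sides — not dual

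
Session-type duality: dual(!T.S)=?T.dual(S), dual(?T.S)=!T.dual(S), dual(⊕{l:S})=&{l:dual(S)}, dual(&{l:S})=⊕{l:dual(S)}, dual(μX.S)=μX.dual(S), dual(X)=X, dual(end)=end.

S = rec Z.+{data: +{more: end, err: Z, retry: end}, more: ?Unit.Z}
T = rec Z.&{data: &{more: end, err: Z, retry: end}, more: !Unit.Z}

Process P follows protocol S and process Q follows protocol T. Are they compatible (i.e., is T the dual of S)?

rec Z ‖ rec Z  ✓ (μ self-dual)
  +{data,more} ‖ &{data,more}  ✓ labels match
    [data]
      +{more,err,retry} ‖ &{more,err,retry}  ✓ labels match
        [more]
          end ‖ end  ✓
        [err]
          Z ‖ Z  ✓
        [retry]
          end ‖ end  ✓
    [more]
      ?Unit ‖ !Unit  ✓
        Z ‖ Z  ✓

YES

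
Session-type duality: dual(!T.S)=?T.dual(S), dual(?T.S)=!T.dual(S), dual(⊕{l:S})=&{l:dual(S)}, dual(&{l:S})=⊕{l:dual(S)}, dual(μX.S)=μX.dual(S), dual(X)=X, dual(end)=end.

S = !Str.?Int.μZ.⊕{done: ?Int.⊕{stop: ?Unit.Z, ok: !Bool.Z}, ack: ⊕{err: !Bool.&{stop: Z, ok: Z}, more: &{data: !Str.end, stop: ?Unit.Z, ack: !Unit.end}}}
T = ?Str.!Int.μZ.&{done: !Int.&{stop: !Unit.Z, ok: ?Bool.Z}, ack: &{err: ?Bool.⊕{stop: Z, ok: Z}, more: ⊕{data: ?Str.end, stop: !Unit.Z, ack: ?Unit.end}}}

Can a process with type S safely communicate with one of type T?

!Str vs ?Str  ok
  ?Int vs !Int  ok
    μZ vs μZ  ok (μ self-dual)
      ⊕{done,ack} vs &{done,ack}  ok labels match
        case done:
          ?Int vs !Int  ok
            ⊕{stop,ok} vs &{stop,ok}  ok labels match
              case stop:
                ?Unit vs !Unit  ok
                  Z vs Z  ok
              case ok:
                !Bool vs ?Bool  ok
                  Z vs Z  ok
        case ack:
          ⊕{err,more} vs &{err,more}  ok labels match
            case err:
              !Bool vs ?Bool  ok
                &{stop,ok} vs ⊕{stop,ok}  ok labels match
                  case stop:
                    Z vs Z  ok
                  case ok:
                    Z vs Z  ok
            case more:
              &{data,stop,ack} vs ⊕{data,stop,ack}  ok labels match
                case data:
                  !Str vs ?Str  ok
                    end vs end  ok
                case stop:
                  ?Unit vs !Unit  ok
                    Z vs Z  ok
                case ack:
                  !Unit vs ?Unit  ok
                    end vs end  ok

YES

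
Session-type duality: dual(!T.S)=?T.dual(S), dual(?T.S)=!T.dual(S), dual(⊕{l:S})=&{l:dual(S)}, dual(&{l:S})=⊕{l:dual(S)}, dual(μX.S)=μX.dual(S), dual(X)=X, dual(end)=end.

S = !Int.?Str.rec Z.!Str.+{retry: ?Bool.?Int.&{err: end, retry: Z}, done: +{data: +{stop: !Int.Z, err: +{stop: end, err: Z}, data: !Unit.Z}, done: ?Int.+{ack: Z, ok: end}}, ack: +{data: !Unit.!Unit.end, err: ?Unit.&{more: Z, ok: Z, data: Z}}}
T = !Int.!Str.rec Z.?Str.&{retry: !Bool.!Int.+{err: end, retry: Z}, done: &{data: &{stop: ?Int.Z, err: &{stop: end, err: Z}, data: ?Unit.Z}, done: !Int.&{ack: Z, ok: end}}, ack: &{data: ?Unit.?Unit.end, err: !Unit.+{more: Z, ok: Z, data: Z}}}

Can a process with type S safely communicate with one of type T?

!Int vs !Int  ✗ same direction on both sides — not dual

NO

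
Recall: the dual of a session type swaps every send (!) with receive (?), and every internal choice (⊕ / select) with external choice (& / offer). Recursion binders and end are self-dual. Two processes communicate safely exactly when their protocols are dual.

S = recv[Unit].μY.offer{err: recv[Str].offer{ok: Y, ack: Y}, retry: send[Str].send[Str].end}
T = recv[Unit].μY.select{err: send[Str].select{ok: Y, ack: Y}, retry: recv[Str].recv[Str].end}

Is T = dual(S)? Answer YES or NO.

recv[Unit] | recv[Unit]  ✗ same direction on both sides — not dual

NO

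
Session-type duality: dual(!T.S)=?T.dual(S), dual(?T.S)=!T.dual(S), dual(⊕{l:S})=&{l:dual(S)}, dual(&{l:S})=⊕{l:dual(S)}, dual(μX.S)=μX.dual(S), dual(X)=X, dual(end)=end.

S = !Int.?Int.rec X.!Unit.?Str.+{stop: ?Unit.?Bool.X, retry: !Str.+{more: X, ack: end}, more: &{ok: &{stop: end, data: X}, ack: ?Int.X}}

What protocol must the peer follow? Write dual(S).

!Int ↦ ?Int
  ?Int ↦ !Int
    rec X ↦ rec X  (binder kept)
      !Unit ↦ ?Unit
        ?Str ↦ !Str
          +{stop,retry,more} ↦ &{stop,retry,more}  (internal→external)
            case stop:
              ?Unit ↦ !Unit
                ?Bool ↦ !Bool
                  X ↦ X
            case retry:
              !Str ↦ ?Str
                +{more,ack} ↦ &{more,ack}  (internal→external)
                  case more:
                    X ↦ X
                  case ack:
                    end ↦ end
            case more:
              &{ok,ack} ↦ +{ok,ack}  (&→⊕)
                case ok:
                  &{stop,data} ↦ +{stop,data}  (&→⊕)
                    case stop:
                      end ↦ end
                    case data:
                      X ↦ X
                case ack:
                  ?Int ↦ !Int
                    X ↦ X

?Int.!Int.rec X.?Unit.!Str.&{stop: !Unit.!Bool.X, retry: ?Str.&{more: X, ack: end}, more: +{ok: +{stop: end, data: X}, ack: !Int.X}}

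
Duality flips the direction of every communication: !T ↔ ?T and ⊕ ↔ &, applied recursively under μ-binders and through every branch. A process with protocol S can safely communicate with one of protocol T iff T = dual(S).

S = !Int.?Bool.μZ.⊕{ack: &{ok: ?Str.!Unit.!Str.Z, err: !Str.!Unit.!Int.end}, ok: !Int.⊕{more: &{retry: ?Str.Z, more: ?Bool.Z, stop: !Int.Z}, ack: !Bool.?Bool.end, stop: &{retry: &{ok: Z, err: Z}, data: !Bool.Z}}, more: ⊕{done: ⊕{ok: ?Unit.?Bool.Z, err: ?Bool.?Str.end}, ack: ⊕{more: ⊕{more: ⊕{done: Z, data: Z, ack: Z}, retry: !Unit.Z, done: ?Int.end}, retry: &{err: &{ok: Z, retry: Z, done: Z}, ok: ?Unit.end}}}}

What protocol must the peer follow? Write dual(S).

?Int.!Bool.μZ.&{ack: ⊕{ok: !Str.?Unit.?Str.Z, err: ?Str.?Unit.?Int.end}, ok: ?Int.&{more: ⊕{retry: !Str.Z, more: !Bool.Z, stop: ?Int.Z}, ack: ?Bool.!Bool.end, stop: ⊕{retry: ⊕{ok: Z, err: Z}, data: ?Bool.Z}}, more: &{done: &{ok: !Unit.!Bool.Z, err: !Bool.!Str.end}, ack: &{more: &{more: &{done: Z, data: Z, ack: Z}, retry: ?Unit.Z, done: !Int.end}, retry: ⊕{err: ⊕{ok: Z, retry: Z, done: Z}, ok: !Unit.end}}}}

!Int = ?Int
  ?Bool = !Bool
    μZ = μZ  (binder kept)
      ⊕{ack,ok,more} = &{ack,ok,more}  (⊕→&)
        • ack:
          &{ok,err} = ⊕{ok,err}  (&→⊕)
            • ok:
              ?Str = !Str
                !Unit = ?Unit
                  !Str = ?Str
                    dual(Z) = Z
            • err:
              !Str = ?Str
                !Unit = ?Unit
                  !Int = ?Int
                    dual(end) = end
        • ok:
          !Int = ?Int
            ⊕{more,ack,stop} = &{more,ack,stop}  (⊕→&)
              • more:
                &{retry,more,stop} = ⊕{retry,more,stop}  (&→⊕)
                  • retry:
                    ?Str = !Str
                      dual(Z) = Z
                  • more:
                    ?Bool = !Bool
                      dual(Z) = Z
                  • stop:
                    !Int = ?Int
                      dual(Z) = Z
              • ack:
                !Bool = ?Bool
                  ?Bool = !Bool
                    dual(end) = end
              • stop:
                &{retry,data} = ⊕{retry,data}  (&→⊕)
                  • retry:
                    &{ok,err} = ⊕{ok,err}  (&→⊕)
                      • ok:
                        dual(Z) = Z
                      • err:
                        dual(Z) = Z
                  • data:
                    !Bool = ?Bool
                      dual(Z) = Z
        • more:
          ⊕{done,ack} = &{done,ack}  (⊕→&)
            • done:
              ⊕{ok,err} = &{ok,err}  (⊕→&)
                • ok:
                  ?Unit = !Unit
                    ?Bool = !Bool
                      dual(Z) = Z
                • err:
                  ?Bool = !Bool
                    ?Str = !Str
                      dual(end) = end
            • ack:
              ⊕{more,retry} = &{more,retry}  (⊕→&)
                • more:
                  ⊕{more,retry,done} = &{more,retry,done}  (⊕→&)
                    • more:
                      ⊕{done,data,ack} = &{done,data,ack}  (⊕→&)
                        • done:
                          dual(Z) = Z
                        • data:
                          dual(Z) = Z
                        • ack:
                          dual(Z) = Z
                    • retry:
                      !Unit = ?Unit
                        dual(Z) = Z
                    • done:
                      ?Int = !Int
                        dual(end) = end
                • retry:
                  &{err,ok} = ⊕{err,ok}  (&→⊕)
                    • err:
                      &{ok,retry,done} = ⊕{ok,retry,done}  (&→⊕)
                        • ok:
                          dual(Z) = Z
                        • retry:
                          dual(Z) = Z
                        • done:
                          dual(Z) = Z
                    • ok:
                      ?Unit = !Unit
                        dual(end) = end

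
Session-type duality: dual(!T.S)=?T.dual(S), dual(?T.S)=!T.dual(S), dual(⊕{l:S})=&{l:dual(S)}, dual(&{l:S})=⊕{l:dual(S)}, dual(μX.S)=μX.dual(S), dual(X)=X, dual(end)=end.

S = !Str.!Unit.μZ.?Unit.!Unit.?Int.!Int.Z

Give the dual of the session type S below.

!Str → ?Str
  !Unit → ?Unit
    μZ → μZ  (μ self-dual)
      ?Unit → !Unit
        !Unit → ?Unit
          ?Int → !Int
            !Int → ?Int
              Z self-dual

?Str.?Unit.μZ.!Unit.?Unit.!Int.?Int.Z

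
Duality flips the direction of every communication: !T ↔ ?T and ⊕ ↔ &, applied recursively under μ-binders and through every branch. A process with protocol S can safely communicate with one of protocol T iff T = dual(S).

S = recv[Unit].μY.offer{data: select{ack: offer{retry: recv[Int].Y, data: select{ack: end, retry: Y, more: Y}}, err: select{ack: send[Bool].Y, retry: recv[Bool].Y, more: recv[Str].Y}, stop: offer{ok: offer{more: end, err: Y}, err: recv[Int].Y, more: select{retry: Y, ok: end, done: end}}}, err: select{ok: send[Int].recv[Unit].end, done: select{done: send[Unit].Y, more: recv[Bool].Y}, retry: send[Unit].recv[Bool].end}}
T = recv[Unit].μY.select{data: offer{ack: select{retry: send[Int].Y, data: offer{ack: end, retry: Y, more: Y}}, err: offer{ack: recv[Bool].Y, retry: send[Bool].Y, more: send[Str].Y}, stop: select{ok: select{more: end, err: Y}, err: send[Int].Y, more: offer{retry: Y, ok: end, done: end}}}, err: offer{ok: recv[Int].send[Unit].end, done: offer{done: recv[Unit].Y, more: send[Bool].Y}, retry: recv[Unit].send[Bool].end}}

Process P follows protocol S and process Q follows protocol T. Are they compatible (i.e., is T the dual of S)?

NO

recv[Unit] vs recv[Unit]  ✗ same direction on both sides — not dual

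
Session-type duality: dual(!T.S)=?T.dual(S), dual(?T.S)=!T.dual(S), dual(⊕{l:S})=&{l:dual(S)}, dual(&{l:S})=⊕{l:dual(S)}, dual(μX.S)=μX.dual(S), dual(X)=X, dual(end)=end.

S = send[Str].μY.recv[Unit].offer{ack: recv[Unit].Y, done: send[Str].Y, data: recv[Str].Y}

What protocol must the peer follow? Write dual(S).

recv[Str].μY.send[Unit].select{ack: send[Unit].Y, done: recv[Str].Y, data: send[Str].Y}

send[Str] ↦ recv[Str]
  μY ↦ μY  (binder kept)
    recv[Unit] ↦ send[Unit]
      offer{ack,done,data} ↦ select{ack,done,data}  (external→internal)
        case ack:
          recv[Unit] ↦ send[Unit]
            dual(Y) = Y
        case done:
          send[Str] ↦ recv[Str]
            dual(Y) = Y
        case data:
          recv[Str] ↦ send[Str]
            dual(Y) = Y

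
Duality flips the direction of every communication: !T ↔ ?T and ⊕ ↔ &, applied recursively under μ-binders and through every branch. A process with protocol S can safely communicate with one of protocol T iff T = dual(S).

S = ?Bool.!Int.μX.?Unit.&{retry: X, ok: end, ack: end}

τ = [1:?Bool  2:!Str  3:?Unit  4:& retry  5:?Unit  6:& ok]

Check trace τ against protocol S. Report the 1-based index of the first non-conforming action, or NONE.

2

step 1: ?Bool  ✓  now at !Int.μX.…
step 2: got !Str, protocol expects !Int  ✗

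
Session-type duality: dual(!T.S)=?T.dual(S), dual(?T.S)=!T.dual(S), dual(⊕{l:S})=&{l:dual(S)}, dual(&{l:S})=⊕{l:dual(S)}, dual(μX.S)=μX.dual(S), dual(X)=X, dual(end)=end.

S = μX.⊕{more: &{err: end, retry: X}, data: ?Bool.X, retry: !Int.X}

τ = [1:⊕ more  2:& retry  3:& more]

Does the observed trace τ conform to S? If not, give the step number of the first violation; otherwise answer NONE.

step 1: ⊕ more  match  now at &{err: end, retry: μX.…}
step 2: & retry  match  now at μX.…
step 3: got & more, protocol expects ⊕ more or ⊕ data or ⊕ retry  ✗

3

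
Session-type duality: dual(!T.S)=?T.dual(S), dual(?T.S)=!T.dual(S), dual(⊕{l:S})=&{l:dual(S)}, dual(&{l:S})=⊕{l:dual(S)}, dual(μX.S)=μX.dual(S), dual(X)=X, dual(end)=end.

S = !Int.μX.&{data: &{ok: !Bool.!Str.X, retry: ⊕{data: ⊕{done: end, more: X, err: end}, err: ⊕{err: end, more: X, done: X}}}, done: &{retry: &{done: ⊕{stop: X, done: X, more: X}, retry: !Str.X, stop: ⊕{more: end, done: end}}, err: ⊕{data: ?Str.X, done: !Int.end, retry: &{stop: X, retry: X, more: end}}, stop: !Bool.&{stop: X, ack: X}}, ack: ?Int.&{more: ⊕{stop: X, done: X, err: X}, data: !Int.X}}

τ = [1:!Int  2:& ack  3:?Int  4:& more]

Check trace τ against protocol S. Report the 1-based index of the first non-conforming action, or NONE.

[1] !Int  ok  state: μX.…
[2] & ack  ok  state: ?Int.&{more: ⊕{stop: μX.…, done: μX.…, err: μX.…}, data: !Int.μX.…}
[3] ?Int  ok  state: &{more: ⊕{stop: μX.…, done: μX.…, err: μX.…}, data: !Int.μX.…}
[4] & more  ok  state: ⊕{stop: μX.…, done: μX.…, err: μX.…}
all 4 steps conform

NONE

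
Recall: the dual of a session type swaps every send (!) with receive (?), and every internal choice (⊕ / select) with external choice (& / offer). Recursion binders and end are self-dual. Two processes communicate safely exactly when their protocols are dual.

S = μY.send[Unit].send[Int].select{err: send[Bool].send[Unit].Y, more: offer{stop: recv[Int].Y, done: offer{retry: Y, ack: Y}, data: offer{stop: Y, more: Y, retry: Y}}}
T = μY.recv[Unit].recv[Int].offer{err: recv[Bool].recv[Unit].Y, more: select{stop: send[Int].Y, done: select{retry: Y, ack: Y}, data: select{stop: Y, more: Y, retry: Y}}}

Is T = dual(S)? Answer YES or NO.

μY ‖ μY  ok (μ self-dual)
  send[Unit] ‖ recv[Unit]  ok
    send[Int] ‖ recv[Int]  ok
      select{err,more} ‖ offer{err,more}  ok same labels
        case err:
          send[Bool] ‖ recv[Bool]  ok
            send[Unit] ‖ recv[Unit]  ok
              Y ‖ Y  ok
        case more:
          offer{stop,done,data} ‖ select{stop,done,data}  ok same labels
            case stop:
              recv[Int] ‖ send[Int]  ok
                Y ‖ Y  ok
            case done:
              offer{retry,ack} ‖ select{retry,ack}  ok same labels
                case retry:
                  Y ‖ Y  ok
                case ack:
                  Y ‖ Y  ok
            case data:
              offer{stop,more,retry} ‖ select{stop,more,retry}  ok same labels
                case stop:
                  Y ‖ Y  ok
                case more:
                  Y ‖ Y  ok
                case retry:
                  Y ‖ Y  ok

YES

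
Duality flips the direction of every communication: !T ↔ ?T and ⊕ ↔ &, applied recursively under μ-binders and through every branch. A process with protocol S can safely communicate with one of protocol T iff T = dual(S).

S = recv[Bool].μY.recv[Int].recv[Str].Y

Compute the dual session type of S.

send[Bool].μY.send[Int].send[Str].Y

recv[Bool] = send[Bool]
  μY = μY  (binder kept)
    recv[Int] = send[Int]
      recv[Str] = send[Str]
        Y self-dual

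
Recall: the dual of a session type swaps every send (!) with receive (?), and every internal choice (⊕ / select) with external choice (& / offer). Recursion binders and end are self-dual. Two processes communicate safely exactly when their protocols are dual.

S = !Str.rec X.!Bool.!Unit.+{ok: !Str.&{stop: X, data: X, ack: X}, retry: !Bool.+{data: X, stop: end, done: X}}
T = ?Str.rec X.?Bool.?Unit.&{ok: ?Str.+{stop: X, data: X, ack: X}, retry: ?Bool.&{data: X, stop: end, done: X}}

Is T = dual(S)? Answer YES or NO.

YES

!Str | ?Str  ok
  rec X | rec X  ok (rec unchanged)
    !Bool | ?Bool  ok
      !Unit | ?Unit  ok
        +{ok,retry} | &{ok,retry}  ok labels match
          [ok]
            !Str | ?Str  ok
              &{stop,data,ack} | +{stop,data,ack}  ok labels match
                [stop]
                  X | X  ok
                [data]
                  X | X  ok
                [ack]
                  X | X  ok
          [retry]
            !Bool | ?Bool  ok
              +{data,stop,done} | &{data,stop,done}  ok labels match
                [data]
                  X | X  ok
                [stop]
                  end | end  ok
                [done]
                  X | X  ok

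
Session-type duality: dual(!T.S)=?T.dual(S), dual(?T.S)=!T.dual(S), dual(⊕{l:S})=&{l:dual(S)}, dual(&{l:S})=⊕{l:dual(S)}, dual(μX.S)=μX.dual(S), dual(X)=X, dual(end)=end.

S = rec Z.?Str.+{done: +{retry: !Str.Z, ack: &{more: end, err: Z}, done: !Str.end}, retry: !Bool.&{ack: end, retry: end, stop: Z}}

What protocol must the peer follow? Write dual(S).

rec Z.!Str.&{done: &{retry: ?Str.Z, ack: +{more: end, err: Z}, done: ?Str.end}, retry: ?Bool.+{ack: end, retry: end, stop: Z}}

rec Z ↦ rec Z  (binder kept)
  ?Str ↦ !Str
    +{done,retry} ↦ &{done,retry}  (internal→external)
      • done:
        +{retry,ack,done} ↦ &{retry,ack,done}  (internal→external)
          • retry:
            !Str ↦ ?Str
              Z ↦ Z
          • ack:
            &{more,err} ↦ +{more,err}  (&→⊕)
              • more:
                end ↦ end
              • err:
                Z ↦ Z
          • done:
            !Str ↦ ?Str
              end ↦ end
      • retry:
        !Bool ↦ ?Bool
          &{ack,retry,stop} ↦ +{ack,retry,stop}  (&→⊕)
            • ack:
              end ↦ end
            • retry:
              end ↦ end
            • stop:
              Z ↦ Z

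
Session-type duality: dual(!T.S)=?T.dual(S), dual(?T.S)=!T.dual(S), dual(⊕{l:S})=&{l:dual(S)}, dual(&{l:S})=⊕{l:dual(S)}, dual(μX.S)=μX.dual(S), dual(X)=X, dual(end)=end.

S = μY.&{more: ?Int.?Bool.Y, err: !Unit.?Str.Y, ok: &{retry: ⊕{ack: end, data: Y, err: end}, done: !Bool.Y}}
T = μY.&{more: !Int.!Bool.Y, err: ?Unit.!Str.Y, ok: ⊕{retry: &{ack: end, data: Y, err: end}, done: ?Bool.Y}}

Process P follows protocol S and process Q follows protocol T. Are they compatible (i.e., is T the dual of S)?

NO

μY ‖ μY  ✓ (rec unchanged)
  &{more,err,ok} ‖ &{more,err,ok}  ✗ choice polarity not flipped — not dual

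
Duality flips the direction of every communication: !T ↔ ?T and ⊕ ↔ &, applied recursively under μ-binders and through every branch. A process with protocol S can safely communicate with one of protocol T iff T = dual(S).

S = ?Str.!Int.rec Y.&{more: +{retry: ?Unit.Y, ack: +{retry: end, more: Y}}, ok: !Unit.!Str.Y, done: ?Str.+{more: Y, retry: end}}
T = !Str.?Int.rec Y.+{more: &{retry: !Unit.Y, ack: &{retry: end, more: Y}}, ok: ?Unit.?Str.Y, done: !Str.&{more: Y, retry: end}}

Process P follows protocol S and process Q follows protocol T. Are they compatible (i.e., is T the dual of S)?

?Str ‖ !Str  match
  !Int ‖ ?Int  match
    rec Y ‖ rec Y  match (μ self-dual)
      &{more,ok,done} ‖ +{more,ok,done}  match labels match
        [more]
          +{retry,ack} ‖ &{retry,ack}  match labels match
            [retry]
              ?Unit ‖ !Unit  match
                Y ‖ Y  match
            [ack]
              +{retry,more} ‖ &{retry,more}  match labels match
                [retry]
                  end ‖ end  match
                [more]
                  Y ‖ Y  match
        [ok]
          !Unit ‖ ?Unit  match
            !Str ‖ ?Str  match
              Y ‖ Y  match
        [done]
          ?Str ‖ !Str  match
            +{more,retry} ‖ &{more,retry}  match labels match
              [more]
                Y ‖ Y  match
              [retry]
                end ‖ end  match

YES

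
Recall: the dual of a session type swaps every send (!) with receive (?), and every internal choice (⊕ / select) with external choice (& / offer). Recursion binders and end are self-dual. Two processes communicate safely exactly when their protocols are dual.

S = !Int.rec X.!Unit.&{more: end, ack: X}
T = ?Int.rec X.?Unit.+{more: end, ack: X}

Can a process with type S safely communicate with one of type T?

YES

!Int | ?Int  ✓
  rec X | rec X  ✓ (rec unchanged)
    !Unit | ?Unit  ✓
      &{more,ack} | +{more,ack}  ✓ same labels
        • more:
          end | end  ✓
        • ack:
          X | X  ✓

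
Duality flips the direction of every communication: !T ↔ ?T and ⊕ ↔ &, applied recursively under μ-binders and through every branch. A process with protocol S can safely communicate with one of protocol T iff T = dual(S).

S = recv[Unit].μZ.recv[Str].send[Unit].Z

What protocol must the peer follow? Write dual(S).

send[Unit].μZ.send[Str].recv[Unit].Z

recv[Unit] = send[Unit]
  μZ = μZ  (binder kept)
    recv[Str] = send[Str]
      send[Unit] = recv[Unit]
        dual(Z) = Z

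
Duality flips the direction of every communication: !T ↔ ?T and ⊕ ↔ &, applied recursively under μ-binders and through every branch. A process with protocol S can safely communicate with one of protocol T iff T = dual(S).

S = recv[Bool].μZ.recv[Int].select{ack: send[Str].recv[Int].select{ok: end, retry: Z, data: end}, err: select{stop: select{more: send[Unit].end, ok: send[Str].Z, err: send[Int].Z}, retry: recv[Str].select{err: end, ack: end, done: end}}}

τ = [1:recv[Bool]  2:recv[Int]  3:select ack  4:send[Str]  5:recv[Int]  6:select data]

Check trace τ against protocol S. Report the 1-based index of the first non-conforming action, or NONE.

@1 recv[Bool]  ok  residual = μZ.…
@2 recv[Int]  ok  residual = select{ack: send[Str].recv[Int].select{ok: end, retry: μZ.…, data: end}, err: select{stop: select{more: send[Unit].end, ok: send[Str].μZ.…, err: send[Int].μZ.…}, retry: recv[Str].select{err: end, ack: end, done: end}}}
@3 select ack  ok  residual = send[Str].recv[Int].select{ok: end, retry: μZ.…, data: end}
@4 send[Str]  ok  residual = recv[Int].select{ok: end, retry: μZ.…, data: end}
@5 recv[Int]  ok  residual = select{ok: end, retry: μZ.…, data: end}
@6 select data  ok  residual = end
trace exhausted — no violation

NONE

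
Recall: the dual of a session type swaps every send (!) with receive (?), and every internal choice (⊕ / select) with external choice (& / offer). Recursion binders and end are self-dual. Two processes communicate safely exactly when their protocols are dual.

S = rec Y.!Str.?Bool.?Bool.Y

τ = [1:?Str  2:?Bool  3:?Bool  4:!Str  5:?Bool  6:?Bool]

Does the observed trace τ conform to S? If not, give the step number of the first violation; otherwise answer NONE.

1

@1 got ?Str, protocol expects !Str  ✗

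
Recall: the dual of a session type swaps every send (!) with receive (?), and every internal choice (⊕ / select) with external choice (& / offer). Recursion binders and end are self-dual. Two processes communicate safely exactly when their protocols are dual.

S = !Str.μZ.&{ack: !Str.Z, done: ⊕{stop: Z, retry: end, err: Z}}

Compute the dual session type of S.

!Str ↦ ?Str
  μZ ↦ μZ  (rec unchanged)
    &{ack,done} ↦ ⊕{ack,done}  (external→internal)
      [ack]
        !Str ↦ ?Str
          Z self-dual
      [done]
        ⊕{stop,retry,err} ↦ &{stop,retry,err}  (⊕→&)
          [stop]
            Z self-dual
          [retry]
            end self-dual
          [err]
            Z self-dual

?Str.μZ.⊕{ack: ?Str.Z, done: &{stop: Z, retry: end, err: Z}}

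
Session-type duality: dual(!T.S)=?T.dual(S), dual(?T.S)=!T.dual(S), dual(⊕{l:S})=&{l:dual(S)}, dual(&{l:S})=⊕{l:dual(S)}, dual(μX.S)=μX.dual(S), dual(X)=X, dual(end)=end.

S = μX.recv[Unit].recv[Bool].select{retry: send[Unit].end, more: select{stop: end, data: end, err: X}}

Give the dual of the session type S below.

μX → μX  (rec unchanged)
  recv[Unit] → send[Unit]
    recv[Bool] → send[Bool]
      select{retry,more} → offer{retry,more}  (internal→external)
        • retry:
          send[Unit] → recv[Unit]
            end self-dual
        • more:
          select{stop,data,err} → offer{stop,data,err}  (internal→external)
            • stop:
              end self-dual
            • data:
              end self-dual
            • err:
              X self-dual

μX.send[Unit].send[Bool].offer{retry: recv[Unit].end, more: offer{stop: end, data: end, err: X}}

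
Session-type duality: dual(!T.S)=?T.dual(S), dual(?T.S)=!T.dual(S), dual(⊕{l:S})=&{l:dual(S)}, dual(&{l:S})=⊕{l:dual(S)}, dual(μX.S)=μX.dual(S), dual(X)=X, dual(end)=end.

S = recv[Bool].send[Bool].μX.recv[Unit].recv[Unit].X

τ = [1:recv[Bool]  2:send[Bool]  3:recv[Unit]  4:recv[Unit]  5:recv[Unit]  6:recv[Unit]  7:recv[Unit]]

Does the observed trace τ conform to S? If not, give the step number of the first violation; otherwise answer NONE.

NONE

@1 recv[Bool]  match  state: send[Bool].μX.…
@2 send[Bool]  match  state: μX.…
@3 recv[Unit]  match  state: recv[Unit].μX.…
@4 recv[Unit]  match  state: μX.…
@5 recv[Unit]  match  state: recv[Unit].μX.…
@6 recv[Unit]  match  state: μX.…
@7 recv[Unit]  match  state: recv[Unit].μX.…
trace exhausted — no violation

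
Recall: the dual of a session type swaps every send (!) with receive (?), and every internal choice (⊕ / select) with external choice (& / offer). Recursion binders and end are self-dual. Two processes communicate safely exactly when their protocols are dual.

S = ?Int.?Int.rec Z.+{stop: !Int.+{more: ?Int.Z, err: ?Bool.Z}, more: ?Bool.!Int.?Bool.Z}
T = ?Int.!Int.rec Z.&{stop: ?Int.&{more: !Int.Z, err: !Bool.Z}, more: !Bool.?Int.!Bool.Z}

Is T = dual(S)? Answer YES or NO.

NO

?Int ‖ ?Int  ✗ same direction on both sides — not dual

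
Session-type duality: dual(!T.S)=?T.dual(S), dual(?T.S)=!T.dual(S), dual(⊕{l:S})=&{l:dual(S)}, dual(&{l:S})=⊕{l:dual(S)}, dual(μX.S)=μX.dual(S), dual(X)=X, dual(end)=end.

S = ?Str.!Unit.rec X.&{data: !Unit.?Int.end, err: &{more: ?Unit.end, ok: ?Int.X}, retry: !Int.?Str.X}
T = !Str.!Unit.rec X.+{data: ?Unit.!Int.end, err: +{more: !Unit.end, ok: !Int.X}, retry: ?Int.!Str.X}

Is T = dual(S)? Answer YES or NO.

?Str vs !Str  ✓
  !Unit vs !Unit  ✗ same direction on both sides — not dual

NO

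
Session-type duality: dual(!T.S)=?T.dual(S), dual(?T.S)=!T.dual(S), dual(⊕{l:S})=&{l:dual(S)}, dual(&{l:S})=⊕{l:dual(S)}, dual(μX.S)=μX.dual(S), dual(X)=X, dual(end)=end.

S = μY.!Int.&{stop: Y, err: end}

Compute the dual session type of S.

μY.?Int.⊕{stop: Y, err: end}

μY → μY  (binder kept)
  !Int → ?Int
    &{stop,err} → ⊕{stop,err}  (offer→select)
      • stop:
        Y ↦ Y
      • err:
        end ↦ end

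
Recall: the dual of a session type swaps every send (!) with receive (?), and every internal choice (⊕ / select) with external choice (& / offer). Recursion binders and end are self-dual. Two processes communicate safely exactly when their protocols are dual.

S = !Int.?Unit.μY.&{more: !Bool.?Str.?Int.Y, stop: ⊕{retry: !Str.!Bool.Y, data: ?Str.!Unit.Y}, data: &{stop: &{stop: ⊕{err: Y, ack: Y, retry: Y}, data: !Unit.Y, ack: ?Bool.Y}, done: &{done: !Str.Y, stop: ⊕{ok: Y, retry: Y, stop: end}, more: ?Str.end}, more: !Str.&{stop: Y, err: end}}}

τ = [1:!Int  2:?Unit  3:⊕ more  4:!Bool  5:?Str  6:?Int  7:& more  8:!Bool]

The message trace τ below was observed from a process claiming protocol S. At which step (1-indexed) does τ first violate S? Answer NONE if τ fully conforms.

step 1: !Int  ✓  cont: ?Unit.μY.…
step 2: ?Unit  ✓  cont: μY.…
step 3: got ⊕ more, protocol expects & more or & stop or & data  ✗

3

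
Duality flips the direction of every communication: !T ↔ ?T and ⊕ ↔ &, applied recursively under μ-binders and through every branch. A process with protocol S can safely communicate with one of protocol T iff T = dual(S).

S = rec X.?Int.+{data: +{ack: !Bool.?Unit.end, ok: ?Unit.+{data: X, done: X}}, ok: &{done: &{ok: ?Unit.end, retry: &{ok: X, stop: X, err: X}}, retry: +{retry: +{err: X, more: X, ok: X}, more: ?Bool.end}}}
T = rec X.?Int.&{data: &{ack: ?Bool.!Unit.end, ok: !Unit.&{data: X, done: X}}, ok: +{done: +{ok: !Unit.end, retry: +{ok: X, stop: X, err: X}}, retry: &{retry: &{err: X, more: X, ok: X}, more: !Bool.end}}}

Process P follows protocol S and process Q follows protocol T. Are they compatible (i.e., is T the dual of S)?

rec X ‖ rec X  ✓ (binder kept)
  ?Int ‖ ?Int  ✗ same direction on both sides — not dual

NO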